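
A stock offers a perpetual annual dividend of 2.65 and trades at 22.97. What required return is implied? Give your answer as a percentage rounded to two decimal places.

11.54%

P = C/r ⇒ r = C/P = 2.65/22.97 = 0.115368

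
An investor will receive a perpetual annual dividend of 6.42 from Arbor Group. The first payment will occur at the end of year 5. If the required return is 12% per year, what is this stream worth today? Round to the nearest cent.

34.00

Value at end of year 4: C / r = 6.42 / 0.12 = 53.5000
Discount to today: PV = 53.5000 / (1 + 0.12)^4 = 53.5000 / 1.573519 = 34.00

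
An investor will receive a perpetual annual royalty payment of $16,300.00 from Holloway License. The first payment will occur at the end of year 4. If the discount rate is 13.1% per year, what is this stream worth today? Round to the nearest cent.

$86005.95

Value at end of year 3: C / r = $16,300.00 / 0.131 = $124,427.4809
Discount to today: PV = $124,427.4809 / (1 + 0.131)^3 = $124,427.4809 / 1.446731 = $86,005.95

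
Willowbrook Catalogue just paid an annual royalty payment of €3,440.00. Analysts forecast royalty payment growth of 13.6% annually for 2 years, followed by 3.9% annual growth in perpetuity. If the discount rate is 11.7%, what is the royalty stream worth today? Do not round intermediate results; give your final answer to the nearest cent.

D_1 = 3907.84000
D_2 = 4439.30624
Terminal value at year 2: TV = D_2×(1+g_2)/(r−g_2) = 4612.43918/0.078 = 59133.83568
P_0 = D_1/(1+r)^1 + D_2/(1+r)^2 + TV/(1+r)^2
    = 3498.51388 + 3558.02307 + 47394.69185 = 54451.22880

€54451.23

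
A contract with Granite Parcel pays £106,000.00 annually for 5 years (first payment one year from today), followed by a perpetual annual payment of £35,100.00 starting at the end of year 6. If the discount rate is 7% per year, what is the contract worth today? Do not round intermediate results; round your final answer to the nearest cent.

£792132.57

PV of 5-year annuity: £106,000.00 × [1 − (1+0.07)^−5] / 0.07 = 434620.92821
Perpetuity value at year 5: £35,100.00 / 0.07 = 501428.57143
PV of perpetuity: 501428.57143 / (1+0.07)^5 = 357511.64143
Total PV = 434620.92821 + 357511.64143 = 792132.56964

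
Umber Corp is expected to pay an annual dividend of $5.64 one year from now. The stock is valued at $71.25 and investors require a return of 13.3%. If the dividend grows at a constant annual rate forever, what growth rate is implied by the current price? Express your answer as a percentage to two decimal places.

P = D₁/(r−g) ⇒ g = r − D₁/P = 0.133 − $5.64/$71.25 = 0.053842

5.38%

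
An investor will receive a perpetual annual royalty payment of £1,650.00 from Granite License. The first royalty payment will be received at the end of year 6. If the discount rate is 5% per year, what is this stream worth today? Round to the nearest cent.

£25856.36

Value at end of year 5: C / r = £1,650.00 / 0.05 = £33,000.0000
Discount to today: PV = £33,000.0000 / (1 + 0.05)^5 = £33,000.0000 / 1.276282 = £25,856.36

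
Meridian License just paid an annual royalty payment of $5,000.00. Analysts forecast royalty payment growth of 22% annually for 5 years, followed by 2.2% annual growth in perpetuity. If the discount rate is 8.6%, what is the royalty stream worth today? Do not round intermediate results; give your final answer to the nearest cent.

$178778.13

D_1 = 6100.00000
D_2 = 7442.00000
D_3 = 9079.24000
D_4 = 11076.67280
D_5 = 13513.54082
Terminal value at year 5: TV = D_5×(1+g_2)/(r−g_2) = 13810.83871/0.064 = 215794.35491
P_0 = D_1/(1+r)^1 + D_2/(1+r)^2 + D_3/(1+r)^3 + D_4/(1+r)^4 + D_5/(1+r)^5 + TV/(1+r)^5
    = 5616.94291 + 6310.00953 + 7088.59266 + 7963.24405 + 8945.81745 + 142853.52234 = 178778.12894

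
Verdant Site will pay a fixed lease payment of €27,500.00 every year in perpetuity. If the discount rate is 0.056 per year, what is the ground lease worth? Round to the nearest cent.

€491071.43

Level perpetuity: PV = C / r = €27,500.00 / 0.056 = €491,071.43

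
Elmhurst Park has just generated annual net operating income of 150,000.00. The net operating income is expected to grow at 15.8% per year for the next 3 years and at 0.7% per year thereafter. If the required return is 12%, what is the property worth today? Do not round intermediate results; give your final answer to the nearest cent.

1958686.02

D_1 = 173700.00000
D_2 = 201144.60000
D_3 = 232925.44680
Terminal value at year 3: TV = D_3×(1+g_2)/(r−g_2) = 234555.92493/0.113 = 2075716.14980
P_0 = D_1/(1+r)^1 + D_2/(1+r)^2 + D_3/(1+r)^3 + TV/(1+r)^3
    = 155089.28571 + 160351.24362 + 165791.73225 + 1477453.75550 = 1958686.01708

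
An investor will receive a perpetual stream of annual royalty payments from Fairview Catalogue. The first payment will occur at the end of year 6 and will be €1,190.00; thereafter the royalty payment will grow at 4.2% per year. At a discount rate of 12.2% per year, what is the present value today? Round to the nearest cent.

€8365.52

Value at end of year 5: C₁ / (r − g) = €1,190.00 / (0.122 − 0.042) = €14,875.0000
Discount to today: PV = €14,875.0000 / (1 + 0.122)^5 = €14,875.0000 / 1.778133 = €8,365.52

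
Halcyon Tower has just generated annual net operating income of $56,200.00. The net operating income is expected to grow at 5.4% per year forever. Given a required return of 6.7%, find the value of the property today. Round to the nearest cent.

D₁ = D₀ × (1 + g) = $56,200.00 × 1.054 = $59,234.8000
Growing perpetuity: P = D₁ / (r − g) = $59,234.8000 / (0.067 − 0.054) = $4,556,523.08

$4556523.08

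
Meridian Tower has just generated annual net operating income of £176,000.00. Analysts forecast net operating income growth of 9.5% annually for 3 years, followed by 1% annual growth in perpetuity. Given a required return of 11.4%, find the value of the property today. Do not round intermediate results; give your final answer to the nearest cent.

D_1 = 192720.00000
D_2 = 211028.40000
D_3 = 231076.09800
Terminal value at year 3: TV = D_3×(1+g_2)/(r−g_2) = 233386.85898/0.104 = 2244104.41327
P_0 = D_1/(1+r)^1 + D_2/(1+r)^2 + D_3/(1+r)^3 + TV/(1+r)^3
    = 172998.20467 + 170047.60692 + 167147.33355 + 1623257.75856 = 2133450.90370

£2133450.90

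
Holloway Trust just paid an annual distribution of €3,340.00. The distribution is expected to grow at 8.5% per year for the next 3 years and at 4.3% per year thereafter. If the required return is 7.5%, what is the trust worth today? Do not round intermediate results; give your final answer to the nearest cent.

€122137.09

D_1 = 3623.90000
D_2 = 3931.93150
D_3 = 4266.14568
Terminal value at year 3: TV = D_3×(1+g_2)/(r−g_2) = 4449.58994/0.032 = 139049.68568
P_0 = D_1/(1+r)^1 + D_2/(1+r)^2 + D_3/(1+r)^3 + TV/(1+r)^3
    = 3371.06977 + 3402.42856 + 3434.07905 + 111929.51417 = 122137.09155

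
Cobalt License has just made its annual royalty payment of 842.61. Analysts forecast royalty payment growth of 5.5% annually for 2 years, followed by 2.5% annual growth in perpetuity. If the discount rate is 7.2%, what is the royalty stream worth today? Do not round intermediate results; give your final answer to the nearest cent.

19443.21

D_1 = 888.95355
D_2 = 937.84600
Terminal value at year 2: TV = D_2×(1+g_2)/(r−g_2) = 961.29215/0.047 = 20453.02436
P_0 = D_1/(1+r)^1 + D_2/(1+r)^2 + TV/(1+r)^2
    = 829.24771 + 816.09733 + 17797.86733 = 19443.21237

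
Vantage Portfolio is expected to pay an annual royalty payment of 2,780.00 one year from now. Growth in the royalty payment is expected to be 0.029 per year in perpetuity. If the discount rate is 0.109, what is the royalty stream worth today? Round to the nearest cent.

Growing perpetuity: P = D₁ / (r − g) = 2,780.0000 / (0.109 − 0.029) = 34,750.00

34750.00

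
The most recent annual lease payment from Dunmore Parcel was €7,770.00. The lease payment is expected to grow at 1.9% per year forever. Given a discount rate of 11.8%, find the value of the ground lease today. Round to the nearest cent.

D₁ = D₀ × (1 + g) = €7,770.00 × 1.019 = €7,917.6300
Growing perpetuity: P = D₁ / (r − g) = €7,917.6300 / (0.118 − 0.019) = €79,976.06

€79976.06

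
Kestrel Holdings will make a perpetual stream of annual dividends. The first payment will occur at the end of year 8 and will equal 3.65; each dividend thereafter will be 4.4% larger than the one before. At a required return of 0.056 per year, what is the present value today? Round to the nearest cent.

207.71

Value at end of year 7: C₁ / (r − g) = 3.65 / (0.056 − 0.044) = 304.1667
Discount to today: PV = 304.1667 / (1 + 0.056)^7 = 304.1667 / 1.464359 = 207.71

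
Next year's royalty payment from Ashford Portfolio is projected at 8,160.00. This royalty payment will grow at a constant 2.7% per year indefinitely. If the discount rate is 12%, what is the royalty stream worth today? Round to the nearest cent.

Growing perpetuity: P = D₁ / (r − g) = 8,160.0000 / (0.12 − 0.027) = 87,741.94

87741.94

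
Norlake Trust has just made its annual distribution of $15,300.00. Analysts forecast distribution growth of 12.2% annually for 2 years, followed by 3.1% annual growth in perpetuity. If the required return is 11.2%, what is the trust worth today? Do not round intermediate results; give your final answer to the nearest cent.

D_1 = 17166.60000
D_2 = 19260.92520
Terminal value at year 2: TV = D_2×(1+g_2)/(r−g_2) = 19858.01388/0.081 = 245160.66520
P_0 = D_1/(1+r)^1 + D_2/(1+r)^2 + TV/(1+r)^2
    = 15437.58993 + 15576.41718 + 198262.79146 = 229276.79856

$229276.80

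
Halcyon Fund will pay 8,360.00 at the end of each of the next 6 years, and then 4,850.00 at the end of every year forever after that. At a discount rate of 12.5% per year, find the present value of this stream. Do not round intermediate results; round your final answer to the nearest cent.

PV of 6-year annuity: 8,360.00 × [1 − (1+0.125)^−6] / 0.125 = 33890.09008
Perpetuity value at year 6: 4,850.00 / 0.125 = 38800.00000
PV of perpetuity: 38800.00000 / (1+0.125)^6 = 19138.88315
Total PV = 33890.09008 + 19138.88315 = 53028.97323

53028.97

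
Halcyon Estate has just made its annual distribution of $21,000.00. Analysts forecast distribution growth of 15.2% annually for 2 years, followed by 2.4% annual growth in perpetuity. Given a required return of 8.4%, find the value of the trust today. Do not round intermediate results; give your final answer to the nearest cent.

D_1 = 24192.00000
D_2 = 27869.18400
Terminal value at year 2: TV = D_2×(1+g_2)/(r−g_2) = 28538.04442/0.06 = 475634.07360
P_0 = D_1/(1+r)^1 + D_2/(1+r)^2 + TV/(1+r)^2
    = 22317.34317 + 23717.32411 + 404775.66482 = 450810.33210

$450810.33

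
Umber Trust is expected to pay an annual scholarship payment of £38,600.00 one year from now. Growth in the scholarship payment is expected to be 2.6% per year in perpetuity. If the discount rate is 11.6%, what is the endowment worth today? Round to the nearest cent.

Growing perpetuity: P = D₁ / (r − g) = £38,600.0000 / (0.116 − 0.026) = £428,888.89

£428888.89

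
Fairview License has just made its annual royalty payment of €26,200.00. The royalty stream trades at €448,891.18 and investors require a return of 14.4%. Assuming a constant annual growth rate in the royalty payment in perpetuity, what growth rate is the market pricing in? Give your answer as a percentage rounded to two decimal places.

8.09%

P = D₀(1+g)/(r−g) ⇒ P(r−g) = D₀(1+g) ⇒ g(P+D₀) = P·r − D₀
g = (P·r − D₀)/(P + D₀) = (€448,891.18×0.144 − €26,200.00) / (€448,891.18 + €26,200.00) = 0.080911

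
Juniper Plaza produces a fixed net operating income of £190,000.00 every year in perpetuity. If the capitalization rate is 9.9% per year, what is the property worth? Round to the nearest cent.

Level perpetuity: PV = C / r = £190,000.00 / 0.099 = £1,919,191.92

£1919191.92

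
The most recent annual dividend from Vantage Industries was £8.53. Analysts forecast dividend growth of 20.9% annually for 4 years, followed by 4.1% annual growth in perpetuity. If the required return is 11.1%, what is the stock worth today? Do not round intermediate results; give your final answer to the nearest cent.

D_1 = 10.31277
D_2 = 12.46814
D_3 = 15.07398
D_4 = 18.22444
Terminal value at year 4: TV = D_4×(1+g_2)/(r−g_2) = 18.97164/0.07 = 271.02348
P_0 = D_1/(1+r)^1 + D_2/(1+r)^2 + D_3/(1+r)^3 + D_4/(1+r)^4 + TV/(1+r)^4
    = 9.28242 + 10.10121 + 10.99223 + 11.96184 + 177.88965 = 220.22736

£220.23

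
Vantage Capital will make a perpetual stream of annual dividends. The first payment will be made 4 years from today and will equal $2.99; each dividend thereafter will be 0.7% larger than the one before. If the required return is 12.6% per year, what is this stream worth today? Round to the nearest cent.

$17.60

Value at end of year 3: C₁ / (r − g) = $2.99 / (0.126 − 0.007) = $25.1261
Discount to today: PV = $25.1261 / (1 + 0.126)^3 = $25.1261 / 1.427628 = $17.60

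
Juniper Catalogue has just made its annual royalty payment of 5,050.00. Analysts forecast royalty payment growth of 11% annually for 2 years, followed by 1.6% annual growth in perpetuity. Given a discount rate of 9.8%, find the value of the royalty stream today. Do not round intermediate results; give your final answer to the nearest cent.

D_1 = 5605.50000
D_2 = 6222.10500
Terminal value at year 2: TV = D_2×(1+g_2)/(r−g_2) = 6321.65868/0.082 = 77093.39854
P_0 = D_1/(1+r)^1 + D_2/(1+r)^2 + TV/(1+r)^2
    = 5105.19126 + 5160.98570 + 63945.87156 = 74212.04851

74212.05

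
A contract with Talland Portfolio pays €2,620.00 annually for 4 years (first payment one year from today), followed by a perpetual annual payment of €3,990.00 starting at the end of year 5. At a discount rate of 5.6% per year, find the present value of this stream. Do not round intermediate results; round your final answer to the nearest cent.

€66459.00

PV of 4-year annuity: €2,620.00 × [1 − (1+0.056)^−4] / 0.056 = 9162.35313
Perpetuity value at year 4: €3,990.00 / 0.056 = 71250.00000
PV of perpetuity: 71250.00000 / (1+0.056)^4 = 57296.64543
Total PV = 9162.35313 + 57296.64543 = 66458.99856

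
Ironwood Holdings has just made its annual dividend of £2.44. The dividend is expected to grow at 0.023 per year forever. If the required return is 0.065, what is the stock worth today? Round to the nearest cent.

£59.43

D₁ = D₀ × (1 + g) = £2.44 × 1.023 = £2.4961
Growing perpetuity: P = D₁ / (r − g) = £2.4961 / (0.065 − 0.023) = £59.43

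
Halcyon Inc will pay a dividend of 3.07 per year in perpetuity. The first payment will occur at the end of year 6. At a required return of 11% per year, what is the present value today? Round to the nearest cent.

16.56

Value at end of year 5: C / r = 3.07 / 0.11 = 27.9091
Discount to today: PV = 27.9091 / (1 + 0.11)^5 = 27.9091 / 1.685058 = 16.56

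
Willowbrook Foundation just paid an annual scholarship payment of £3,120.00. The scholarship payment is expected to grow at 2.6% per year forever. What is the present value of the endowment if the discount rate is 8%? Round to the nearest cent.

D₁ = D₀ × (1 + g) = £3,120.00 × 1.026 = £3,201.1200
Growing perpetuity: P = D₁ / (r − g) = £3,201.1200 / (0.08 − 0.026) = £59,280.00

£59280.00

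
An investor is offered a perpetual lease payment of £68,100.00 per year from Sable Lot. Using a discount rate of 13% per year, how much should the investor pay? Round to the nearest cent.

£523846.15

Level perpetuity: PV = C / r = £68,100.00 / 0.13 = £523,846.15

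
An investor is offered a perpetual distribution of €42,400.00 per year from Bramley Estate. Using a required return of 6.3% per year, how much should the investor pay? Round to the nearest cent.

Level perpetuity: PV = C / r = €42,400.00 / 0.063 = €673,015.87

€673015.87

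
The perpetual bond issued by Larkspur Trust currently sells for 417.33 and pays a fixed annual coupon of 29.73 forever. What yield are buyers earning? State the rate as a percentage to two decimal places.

7.12%

P = C/r ⇒ r = C/P = 29.73/417.33 = 0.071239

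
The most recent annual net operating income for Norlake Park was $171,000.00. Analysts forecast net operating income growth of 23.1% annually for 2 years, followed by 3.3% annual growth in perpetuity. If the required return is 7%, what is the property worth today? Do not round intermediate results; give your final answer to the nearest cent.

D_1 = 210501.00000
D_2 = 259126.73100
Terminal value at year 2: TV = D_2×(1+g_2)/(r−g_2) = 267677.91312/0.037 = 7234538.19251
P_0 = D_1/(1+r)^1 + D_2/(1+r)^2 + TV/(1+r)^2
    = 196729.90654 + 226331.32239 + 6318925.83851 = 6741987.06744

$6741987.07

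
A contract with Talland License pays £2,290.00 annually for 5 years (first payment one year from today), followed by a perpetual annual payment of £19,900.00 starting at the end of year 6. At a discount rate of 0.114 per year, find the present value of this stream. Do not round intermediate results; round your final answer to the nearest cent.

PV of 5-year annuity: £2,290.00 × [1 − (1+0.114)^−5] / 0.114 = 8379.12719
Perpetuity value at year 5: £19,900.00 / 0.114 = 174561.40351
PV of perpetuity: 174561.40351 / (1+0.114)^5 = 101747.15414
Total PV = 8379.12719 + 101747.15414 = 110126.28133

£110126.28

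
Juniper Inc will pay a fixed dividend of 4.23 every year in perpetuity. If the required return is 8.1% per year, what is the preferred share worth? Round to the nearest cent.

Level perpetuity: PV = C / r = 4.23 / 0.081 = 52.22

52.22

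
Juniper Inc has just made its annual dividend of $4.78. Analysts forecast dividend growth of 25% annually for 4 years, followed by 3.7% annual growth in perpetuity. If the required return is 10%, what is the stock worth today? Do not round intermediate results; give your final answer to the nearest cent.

D_1 = 5.97500
D_2 = 7.46875
D_3 = 9.33594
D_4 = 11.66992
Terminal value at year 4: TV = D_4×(1+g_2)/(r−g_2) = 12.10171/0.063 = 192.09062
P_0 = D_1/(1+r)^1 + D_2/(1+r)^2 + D_3/(1+r)^3 + D_4/(1+r)^4 + TV/(1+r)^4
    = 5.43182 + 6.17252 + 7.01423 + 7.97071 + 131.20048 = 157.78976

$157.79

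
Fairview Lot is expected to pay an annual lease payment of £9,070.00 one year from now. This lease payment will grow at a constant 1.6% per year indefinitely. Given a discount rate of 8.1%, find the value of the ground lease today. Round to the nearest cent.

£139538.46

Growing perpetuity: P = D₁ / (r − g) = £9,070.0000 / (0.081 − 0.016) = £139,538.46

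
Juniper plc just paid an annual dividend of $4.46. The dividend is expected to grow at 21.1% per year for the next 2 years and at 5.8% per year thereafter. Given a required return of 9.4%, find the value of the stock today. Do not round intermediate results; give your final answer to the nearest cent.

$171.01

D_1 = 5.40106
D_2 = 6.54068
Terminal value at year 2: TV = D_2×(1+g_2)/(r−g_2) = 6.92004/0.036 = 192.22343
P_0 = D_1/(1+r)^1 + D_2/(1+r)^2 + TV/(1+r)^2
    = 4.93698 + 5.46498 + 160.60966 = 171.01162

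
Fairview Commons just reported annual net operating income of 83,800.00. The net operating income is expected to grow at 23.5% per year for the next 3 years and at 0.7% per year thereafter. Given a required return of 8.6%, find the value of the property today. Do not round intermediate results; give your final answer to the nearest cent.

1897844.25

D_1 = 103493.00000
D_2 = 127813.85500
D_3 = 157850.11092
Terminal value at year 3: TV = D_3×(1+g_2)/(r−g_2) = 158955.06170/0.079 = 2012089.38863
P_0 = D_1/(1+r)^1 + D_2/(1+r)^2 + D_3/(1+r)^3 + TV/(1+r)^3
    = 95297.42173 + 108372.29819 + 123241.05734 + 1570933.47771 = 1897844.25497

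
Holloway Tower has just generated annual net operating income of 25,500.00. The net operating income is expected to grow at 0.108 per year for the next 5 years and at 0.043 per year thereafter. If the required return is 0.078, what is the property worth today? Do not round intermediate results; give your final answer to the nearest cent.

D_1 = 28254.00000
D_2 = 31305.43200
D_3 = 34686.41866
D_4 = 38432.55187
D_5 = 42583.26747
Terminal value at year 5: TV = D_5×(1+g_2)/(r−g_2) = 44414.34797/0.035 = 1268981.37069
P_0 = D_1/(1+r)^1 + D_2/(1+r)^2 + D_3/(1+r)^3 + D_4/(1+r)^4 + D_5/(1+r)^5 + TV/(1+r)^5
    = 26209.64750 + 26939.04399 + 27688.73910 + 28459.29770 + 29251.30042 + 871688.75240 = 1010236.78109

1010236.78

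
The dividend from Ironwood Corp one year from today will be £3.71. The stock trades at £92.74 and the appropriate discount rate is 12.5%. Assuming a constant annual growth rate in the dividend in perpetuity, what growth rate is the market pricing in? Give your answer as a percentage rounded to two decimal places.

8.50%

P = D₁/(r−g) ⇒ g = r − D₁/P = 0.125 − £3.71/£92.74 = 0.084996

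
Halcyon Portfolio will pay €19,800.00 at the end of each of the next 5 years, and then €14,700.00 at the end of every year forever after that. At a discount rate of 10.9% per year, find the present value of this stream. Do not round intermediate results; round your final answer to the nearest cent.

€153758.97

PV of 5-year annuity: €19,800.00 × [1 − (1+0.109)^−5] / 0.109 = 73363.21934
Perpetuity value at year 5: €14,700.00 / 0.109 = 134862.38532
PV of perpetuity: 134862.38532 / (1+0.109)^5 = 80395.75278
Total PV = 73363.21934 + 80395.75278 = 153758.97212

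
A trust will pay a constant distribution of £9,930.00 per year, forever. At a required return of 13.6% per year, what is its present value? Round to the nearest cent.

Level perpetuity: PV = C / r = £9,930.00 / 0.136 = £73,014.71

£73014.71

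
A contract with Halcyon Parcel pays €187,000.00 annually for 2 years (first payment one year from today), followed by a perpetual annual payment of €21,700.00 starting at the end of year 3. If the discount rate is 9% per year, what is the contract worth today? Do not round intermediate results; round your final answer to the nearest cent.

PV of 2-year annuity: €187,000.00 × [1 − (1+0.09)^−2] / 0.09 = 328953.79177
Perpetuity value at year 2: €21,700.00 / 0.09 = 241111.11111
PV of perpetuity: 241111.11111 / (1+0.09)^2 = 202938.39838
Total PV = 328953.79177 + 202938.39838 = 531892.19014

€531892.19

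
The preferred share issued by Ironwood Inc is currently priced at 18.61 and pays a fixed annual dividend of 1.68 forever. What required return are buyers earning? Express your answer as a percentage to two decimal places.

9.03%

P = C/r ⇒ r = C/P = 1.68/18.61 = 0.090274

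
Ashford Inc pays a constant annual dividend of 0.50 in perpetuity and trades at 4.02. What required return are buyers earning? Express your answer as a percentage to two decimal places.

12.44%

P = C/r ⇒ r = C/P = 0.50/4.02 = 0.124378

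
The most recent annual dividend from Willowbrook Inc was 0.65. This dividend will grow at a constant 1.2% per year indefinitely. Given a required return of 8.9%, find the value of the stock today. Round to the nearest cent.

D₁ = D₀ × (1 + g) = 0.65 × 1.012 = 0.6578
Growing perpetuity: P = D₁ / (r − g) = 0.6578 / (0.089 − 0.012) = 8.54

8.54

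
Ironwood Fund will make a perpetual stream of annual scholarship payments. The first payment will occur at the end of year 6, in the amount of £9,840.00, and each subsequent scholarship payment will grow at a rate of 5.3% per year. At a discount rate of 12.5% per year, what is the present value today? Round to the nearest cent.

£75840.29

Value at end of year 5: C₁ / (r − g) = £9,840.00 / (0.125 − 0.053) = £136,666.6667
Discount to today: PV = £136,666.6667 / (1 + 0.125)^5 = £136,666.6667 / 1.802032 = £75,840.29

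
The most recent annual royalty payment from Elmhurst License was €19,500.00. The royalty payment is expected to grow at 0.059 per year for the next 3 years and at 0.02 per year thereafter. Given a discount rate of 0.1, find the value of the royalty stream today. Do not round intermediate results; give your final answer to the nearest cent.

€276093.99

D_1 = 20650.50000
D_2 = 21868.87950
D_3 = 23159.14339
Terminal value at year 3: TV = D_3×(1+g_2)/(r−g_2) = 23622.32626/0.08 = 295279.07823
P_0 = D_1/(1+r)^1 + D_2/(1+r)^2 + D_3/(1+r)^3 + TV/(1+r)^3
    = 18773.18182 + 18073.45413 + 17399.80721 + 221847.54187 = 276093.98503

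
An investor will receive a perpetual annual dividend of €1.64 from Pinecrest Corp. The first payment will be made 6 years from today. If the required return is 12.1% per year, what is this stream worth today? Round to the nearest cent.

€7.66

Value at end of year 5: C / r = €1.64 / 0.121 = €13.5537
Discount to today: PV = €13.5537 / (1 + 0.121)^5 = €13.5537 / 1.770223 = €7.66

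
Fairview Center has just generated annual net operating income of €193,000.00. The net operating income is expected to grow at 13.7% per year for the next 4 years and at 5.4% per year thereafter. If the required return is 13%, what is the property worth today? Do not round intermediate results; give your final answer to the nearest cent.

€3527577.09

D_1 = 219441.00000
D_2 = 249504.41700
D_3 = 283686.52213
D_4 = 322551.57566
Terminal value at year 4: TV = D_4×(1+g_2)/(r−g_2) = 339969.36075/0.076 = 4473281.06245
P_0 = D_1/(1+r)^1 + D_2/(1+r)^2 + D_3/(1+r)^3 + D_4/(1+r)^4 + TV/(1+r)^4
    = 194195.57522 + 195398.55666 + 196608.99020 + 197826.92200 + 2743547.04978 = 3527577.09385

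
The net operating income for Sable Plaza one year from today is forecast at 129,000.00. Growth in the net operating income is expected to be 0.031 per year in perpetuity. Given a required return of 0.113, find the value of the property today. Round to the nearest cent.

1573170.73

Growing perpetuity: P = D₁ / (r − g) = 129,000.0000 / (0.113 − 0.031) = 1,573,170.73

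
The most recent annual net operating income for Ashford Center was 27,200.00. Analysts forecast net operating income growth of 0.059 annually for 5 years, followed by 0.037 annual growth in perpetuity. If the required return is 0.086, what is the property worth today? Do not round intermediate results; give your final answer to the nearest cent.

633740.40

D_1 = 28804.80000
D_2 = 30504.28320
D_3 = 32304.03591
D_4 = 34209.97403
D_5 = 36228.36250
Terminal value at year 5: TV = D_5×(1+g_2)/(r−g_2) = 37568.81191/0.049 = 766710.44709
P_0 = D_1/(1+r)^1 + D_2/(1+r)^2 + D_3/(1+r)^3 + D_4/(1+r)^4 + D_5/(1+r)^5 + TV/(1+r)^5
    = 26523.75691 + 25864.32649 + 25221.29074 + 24594.24208 + 23982.78302 + 507553.99988 = 633740.39912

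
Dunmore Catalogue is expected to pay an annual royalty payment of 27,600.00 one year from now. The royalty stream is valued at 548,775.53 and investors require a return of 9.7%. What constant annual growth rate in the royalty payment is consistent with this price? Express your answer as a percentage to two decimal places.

P = D₁/(r−g) ⇒ g = r − D₁/P = 0.097 − 27,600.00/548,775.53 = 0.046706

4.67%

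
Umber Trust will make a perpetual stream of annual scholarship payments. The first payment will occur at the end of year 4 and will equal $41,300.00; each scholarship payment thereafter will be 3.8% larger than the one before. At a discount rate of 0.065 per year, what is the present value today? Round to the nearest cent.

Value at end of year 3: C₁ / (r − g) = $41,300.00 / (0.065 − 0.038) = $1,529,629.6296
Discount to today: PV = $1,529,629.6296 / (1 + 0.065)^3 = $1,529,629.6296 / 1.207950 = $1,266,302.50

$1266302.50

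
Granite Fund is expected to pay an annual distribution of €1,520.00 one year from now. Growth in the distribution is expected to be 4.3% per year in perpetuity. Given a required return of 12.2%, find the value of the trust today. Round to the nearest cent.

Growing perpetuity: P = D₁ / (r − g) = €1,520.0000 / (0.122 − 0.043) = €19,240.51

€19240.51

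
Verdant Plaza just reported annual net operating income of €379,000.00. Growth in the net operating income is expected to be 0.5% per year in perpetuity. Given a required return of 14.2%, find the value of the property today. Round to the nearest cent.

€2780255.47

D₁ = D₀ × (1 + g) = €379,000.00 × 1.005 = €380,895.0000
Growing perpetuity: P = D₁ / (r − g) = €380,895.0000 / (0.142 − 0.005) = €2,780,255.47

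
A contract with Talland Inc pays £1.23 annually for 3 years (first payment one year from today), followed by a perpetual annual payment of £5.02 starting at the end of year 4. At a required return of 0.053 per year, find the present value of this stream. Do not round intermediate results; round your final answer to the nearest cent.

£84.45

PV of 3-year annuity: £1.23 × [1 − (1+0.053)^−3] / 0.053 = 3.33085
Perpetuity value at year 3: £5.02 / 0.053 = 94.71698
PV of perpetuity: 94.71698 / (1+0.053)^3 = 81.12276
Total PV = 3.33085 + 81.12276 = 84.45362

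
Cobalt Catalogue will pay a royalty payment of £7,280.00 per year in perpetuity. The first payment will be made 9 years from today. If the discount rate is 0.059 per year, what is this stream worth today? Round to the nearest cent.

Value at end of year 8: C / r = £7,280.00 / 0.059 = £123,389.8305
Discount to today: PV = £123,389.8305 / (1 + 0.059)^8 = £123,389.8305 / 1.581859 = £78,003.07

£78003.07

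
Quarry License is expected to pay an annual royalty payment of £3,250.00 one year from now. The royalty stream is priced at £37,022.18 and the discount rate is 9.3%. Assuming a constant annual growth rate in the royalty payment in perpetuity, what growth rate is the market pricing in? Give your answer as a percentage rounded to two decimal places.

0.52%

P = D₁/(r−g) ⇒ g = r − D₁/P = 0.093 − £3,250.00/£37,022.18 = 0.005215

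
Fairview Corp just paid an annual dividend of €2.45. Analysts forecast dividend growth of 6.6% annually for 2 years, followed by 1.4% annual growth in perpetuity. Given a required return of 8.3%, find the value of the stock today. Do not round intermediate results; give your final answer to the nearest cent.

€39.67

D_1 = 2.61170
D_2 = 2.78407
Terminal value at year 2: TV = D_2×(1+g_2)/(r−g_2) = 2.82305/0.069 = 40.91376
P_0 = D_1/(1+r)^1 + D_2/(1+r)^2 + TV/(1+r)^2
    = 2.41154 + 2.37369 + 34.88289 = 39.66812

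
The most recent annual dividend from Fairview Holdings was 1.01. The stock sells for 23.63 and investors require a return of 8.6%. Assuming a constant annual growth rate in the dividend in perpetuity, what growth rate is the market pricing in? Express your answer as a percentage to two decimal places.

4.15%

P = D₀(1+g)/(r−g) ⇒ P(r−g) = D₀(1+g) ⇒ g(P+D₀) = P·r − D₀
g = (P·r − D₀)/(P + D₀) = (23.63×0.086 − 1.01) / (23.63 + 1.01) = 0.041485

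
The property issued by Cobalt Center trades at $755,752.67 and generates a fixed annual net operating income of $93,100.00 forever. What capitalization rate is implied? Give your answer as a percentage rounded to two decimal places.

12.32%

P = C/r ⇒ r = C/P = $93,100.00/$755,752.67 = 0.123188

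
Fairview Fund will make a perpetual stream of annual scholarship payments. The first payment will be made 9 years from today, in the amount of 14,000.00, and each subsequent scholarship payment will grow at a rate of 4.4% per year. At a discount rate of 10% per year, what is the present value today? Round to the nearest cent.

Value at end of year 8: C₁ / (r − g) = 14,000.00 / (0.1 − 0.044) = 250,000.0000
Discount to today: PV = 250,000.0000 / (1 + 0.1)^8 = 250,000.0000 / 2.143589 = 116,626.85

116626.85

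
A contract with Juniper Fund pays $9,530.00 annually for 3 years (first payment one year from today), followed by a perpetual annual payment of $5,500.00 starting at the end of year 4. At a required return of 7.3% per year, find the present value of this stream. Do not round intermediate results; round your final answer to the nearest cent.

$85860.76

PV of 3-year annuity: $9,530.00 × [1 − (1+0.073)^−3] / 0.073 = 24873.28145
Perpetuity value at year 3: $5,500.00 / 0.073 = 75342.46575
PV of perpetuity: 75342.46575 / (1+0.073)^3 = 60987.47646
Total PV = 24873.28145 + 60987.47646 = 85860.75791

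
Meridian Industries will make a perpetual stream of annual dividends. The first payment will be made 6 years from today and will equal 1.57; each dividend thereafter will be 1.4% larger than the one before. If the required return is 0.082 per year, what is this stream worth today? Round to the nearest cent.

15.57

Value at end of year 5: C₁ / (r − g) = 1.57 / (0.082 − 0.014) = 23.0882
Discount to today: PV = 23.0882 / (1 + 0.082)^5 = 23.0882 / 1.482983 = 15.57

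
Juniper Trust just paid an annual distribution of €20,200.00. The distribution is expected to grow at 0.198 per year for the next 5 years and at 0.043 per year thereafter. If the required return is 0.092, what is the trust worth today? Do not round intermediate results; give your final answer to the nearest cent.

€817805.40

D_1 = 24199.60000
D_2 = 28991.12080
D_3 = 34731.36272
D_4 = 41608.17254
D_5 = 49846.59070
Terminal value at year 5: TV = D_5×(1+g_2)/(r−g_2) = 51989.99410/0.049 = 1061020.28773
P_0 = D_1/(1+r)^1 + D_2/(1+r)^2 + D_3/(1+r)^3 + D_4/(1+r)^4 + D_5/(1+r)^5 + TV/(1+r)^5
    = 22160.80586 + 24311.94636 + 26671.89719 + 29260.92751 + 32101.27395 + 683298.54550 = 817805.39637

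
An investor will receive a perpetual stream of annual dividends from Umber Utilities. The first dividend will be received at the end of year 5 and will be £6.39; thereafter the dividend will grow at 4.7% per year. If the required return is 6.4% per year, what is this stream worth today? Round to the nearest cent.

Value at end of year 4: C₁ / (r − g) = £6.39 / (0.064 − 0.047) = £375.8824
Discount to today: PV = £375.8824 / (1 + 0.064)^4 = £375.8824 / 1.281641 = £293.28

£293.28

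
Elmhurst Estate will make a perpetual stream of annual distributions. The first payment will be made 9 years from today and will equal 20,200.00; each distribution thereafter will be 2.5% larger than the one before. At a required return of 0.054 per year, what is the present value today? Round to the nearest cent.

Value at end of year 8: C₁ / (r − g) = 20,200.00 / (0.054 − 0.025) = 696,551.7241
Discount to today: PV = 696,551.7241 / (1 + 0.054)^8 = 696,551.7241 / 1.523088 = 457,328.73

457328.73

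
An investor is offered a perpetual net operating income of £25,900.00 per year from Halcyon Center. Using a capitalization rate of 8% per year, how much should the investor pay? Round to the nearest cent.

£323750.00

Level perpetuity: PV = C / r = £25,900.00 / 0.08 = £323,750.00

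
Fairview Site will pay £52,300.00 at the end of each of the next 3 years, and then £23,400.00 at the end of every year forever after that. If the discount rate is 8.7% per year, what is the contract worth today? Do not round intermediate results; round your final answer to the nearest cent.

PV of 3-year annuity: £52,300.00 × [1 − (1+0.087)^−3] / 0.087 = 133097.75006
Perpetuity value at year 3: £23,400.00 / 0.087 = 268965.51724
PV of perpetuity: 268965.51724 / (1+0.087)^3 = 209415.08987
Total PV = 133097.75006 + 209415.08987 = 342512.83993

£342512.84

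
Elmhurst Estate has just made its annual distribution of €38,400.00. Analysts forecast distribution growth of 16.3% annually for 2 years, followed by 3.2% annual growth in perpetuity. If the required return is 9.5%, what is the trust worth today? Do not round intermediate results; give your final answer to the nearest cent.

€793682.38

D_1 = 44659.20000
D_2 = 51938.64960
Terminal value at year 2: TV = D_2×(1+g_2)/(r−g_2) = 53600.68639/0.063 = 850804.54583
P_0 = D_1/(1+r)^1 + D_2/(1+r)^2 + TV/(1+r)^2
    = 40784.65753 + 43317.40339 + 709580.32220 = 793682.38313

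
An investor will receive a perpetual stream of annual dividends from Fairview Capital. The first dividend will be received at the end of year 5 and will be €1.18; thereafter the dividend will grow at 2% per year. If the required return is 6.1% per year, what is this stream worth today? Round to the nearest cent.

€22.71

Value at end of year 4: C₁ / (r − g) = €1.18 / (0.061 − 0.02) = €28.7805
Discount to today: PV = €28.7805 / (1 + 0.061)^4 = €28.7805 / 1.267248 = €22.71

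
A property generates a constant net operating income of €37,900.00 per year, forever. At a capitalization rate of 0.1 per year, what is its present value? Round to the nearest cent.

€379000.00

Level perpetuity: PV = C / r = €37,900.00 / 0.1 = €379,000.00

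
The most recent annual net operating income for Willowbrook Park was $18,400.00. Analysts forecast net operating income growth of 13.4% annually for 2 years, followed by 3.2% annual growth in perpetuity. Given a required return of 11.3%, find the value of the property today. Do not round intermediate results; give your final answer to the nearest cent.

$281207.55

D_1 = 20865.60000
D_2 = 23661.59040
Terminal value at year 2: TV = D_2×(1+g_2)/(r−g_2) = 24418.76129/0.081 = 301466.18880
P_0 = D_1/(1+r)^1 + D_2/(1+r)^2 + TV/(1+r)^2
    = 18747.16981 + 19100.89000 + 243359.48736 = 281207.54717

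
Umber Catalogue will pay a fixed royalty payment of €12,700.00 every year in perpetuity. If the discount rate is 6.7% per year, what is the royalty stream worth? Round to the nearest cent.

Level perpetuity: PV = C / r = €12,700.00 / 0.067 = €189,552.24

€189552.24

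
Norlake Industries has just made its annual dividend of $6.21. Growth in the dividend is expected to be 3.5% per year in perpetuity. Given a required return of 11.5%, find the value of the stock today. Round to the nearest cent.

D₁ = D₀ × (1 + g) = $6.21 × 1.035 = $6.4274
Growing perpetuity: P = D₁ / (r − g) = $6.4274 / (0.115 − 0.035) = $80.34

$80.34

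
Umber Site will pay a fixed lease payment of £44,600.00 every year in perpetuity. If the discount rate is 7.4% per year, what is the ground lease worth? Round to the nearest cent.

Level perpetuity: PV = C / r = £44,600.00 / 0.074 = £602,702.70

£602702.70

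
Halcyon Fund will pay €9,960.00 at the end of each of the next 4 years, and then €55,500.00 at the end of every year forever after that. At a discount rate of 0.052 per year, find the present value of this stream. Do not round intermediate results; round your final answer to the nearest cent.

€906572.51

PV of 4-year annuity: €9,960.00 × [1 − (1+0.052)^−4] / 0.052 = 35154.20293
Perpetuity value at year 4: €55,500.00 / 0.052 = 1067307.69231
PV of perpetuity: 1067307.69231 / (1+0.052)^4 = 871418.30849
Total PV = 35154.20293 + 871418.30849 = 906572.51142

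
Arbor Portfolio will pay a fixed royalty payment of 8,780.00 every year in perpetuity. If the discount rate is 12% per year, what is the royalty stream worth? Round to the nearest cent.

Level perpetuity: PV = C / r = 8,780.00 / 0.12 = 73,166.67

73166.67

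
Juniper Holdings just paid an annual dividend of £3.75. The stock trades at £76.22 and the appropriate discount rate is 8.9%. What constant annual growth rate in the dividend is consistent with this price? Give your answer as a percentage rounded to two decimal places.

P = D₀(1+g)/(r−g) ⇒ P(r−g) = D₀(1+g) ⇒ g(P+D₀) = P·r − D₀
g = (P·r − D₀)/(P + D₀) = (£76.22×0.089 − £3.75) / (£76.22 + £3.75) = 0.037934

3.79%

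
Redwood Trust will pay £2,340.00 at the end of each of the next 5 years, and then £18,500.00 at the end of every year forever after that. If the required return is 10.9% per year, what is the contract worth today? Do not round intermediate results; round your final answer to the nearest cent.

PV of 5-year annuity: £2,340.00 × [1 − (1+0.109)^−5] / 0.109 = 8670.19865
Perpetuity value at year 5: £18,500.00 / 0.109 = 169724.77064
PV of perpetuity: 169724.77064 / (1+0.109)^5 = 101178.32833
Total PV = 8670.19865 + 101178.32833 = 109848.52698

£109848.53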